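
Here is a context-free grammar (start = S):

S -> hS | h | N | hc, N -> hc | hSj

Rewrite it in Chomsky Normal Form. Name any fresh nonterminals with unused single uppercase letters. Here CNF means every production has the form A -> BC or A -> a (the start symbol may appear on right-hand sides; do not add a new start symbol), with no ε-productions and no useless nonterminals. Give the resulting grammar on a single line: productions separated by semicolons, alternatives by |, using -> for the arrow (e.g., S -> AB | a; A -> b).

S -> h | AC | AE | AS; A -> h; B -> j; C -> c; E -> SB

No ε-productions.
After unit-elimination: S -> h | hS | hc | hSj; N -> hc | hSj.
TERM: introduce C -> c, A -> h, B -> j and substitute in every rule of length ≥2.
BIN: N -> ASB becomes N -> AD, D -> SB; S -> ASB becomes S -> AE, E -> SB.
Drop unreachable/unproductive: N.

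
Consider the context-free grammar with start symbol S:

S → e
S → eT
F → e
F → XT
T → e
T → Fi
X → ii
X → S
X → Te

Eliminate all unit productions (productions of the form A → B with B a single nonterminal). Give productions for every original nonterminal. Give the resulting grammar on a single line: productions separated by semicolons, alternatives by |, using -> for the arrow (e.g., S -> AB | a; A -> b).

Unit productions: X->S.
Unit pairs (A ⇒* B via units): (X,S).
S: inherits non-unit rules of {S} → e | eT.
F: inherits non-unit rules of {F} → XT | e.
T: inherits non-unit rules of {T} → Fi | e.
X: inherits non-unit rules of {S, X} → Te | e | eT | ii.

S -> e | eT; F -> e | XT; T -> e | Fi; X -> e | Te | eT | ii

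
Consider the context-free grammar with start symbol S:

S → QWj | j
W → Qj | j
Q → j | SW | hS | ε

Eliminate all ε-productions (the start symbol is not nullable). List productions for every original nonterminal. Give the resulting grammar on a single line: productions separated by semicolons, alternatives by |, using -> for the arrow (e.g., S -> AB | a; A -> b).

Nullable set: {Q}.
S -> QWj: Q nullable, giving QWj | Wj.
Drop Q -> ε.
W -> Qj: Q nullable, giving Qj | j.
Unchanged (no nullable symbols): S -> j; Q -> SW; Q -> hS; Q -> j; W -> j.

S -> j | Wj | QWj; Q -> j | SW | hS; W -> j | Qj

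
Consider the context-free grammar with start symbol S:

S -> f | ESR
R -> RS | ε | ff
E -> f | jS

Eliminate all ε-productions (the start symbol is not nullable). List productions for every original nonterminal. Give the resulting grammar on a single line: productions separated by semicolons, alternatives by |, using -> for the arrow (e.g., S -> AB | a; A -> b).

S -> f | ES | ESR; E -> f | jS; R -> S | RS | ff

Nullable set: {R}.
S -> ESR: R nullable, giving ES | ESR.
Drop R -> ε.
R -> RS: R nullable, giving RS | S.
Unchanged (no nullable symbols): S -> f; E -> f; E -> jS; R -> ff.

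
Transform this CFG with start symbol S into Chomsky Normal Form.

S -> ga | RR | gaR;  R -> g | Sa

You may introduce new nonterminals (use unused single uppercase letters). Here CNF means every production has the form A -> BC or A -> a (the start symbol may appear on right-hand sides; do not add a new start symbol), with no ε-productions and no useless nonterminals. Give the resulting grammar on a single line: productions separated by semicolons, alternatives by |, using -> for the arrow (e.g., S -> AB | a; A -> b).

S -> BA | BC | RR; A -> a; B -> g; C -> AR; R -> g | SA

No ε-productions.
No unit productions to eliminate.
TERM: introduce A -> a, B -> g and substitute in every rule of length ≥2.
BIN: S -> BAR becomes S -> BC, C -> AR.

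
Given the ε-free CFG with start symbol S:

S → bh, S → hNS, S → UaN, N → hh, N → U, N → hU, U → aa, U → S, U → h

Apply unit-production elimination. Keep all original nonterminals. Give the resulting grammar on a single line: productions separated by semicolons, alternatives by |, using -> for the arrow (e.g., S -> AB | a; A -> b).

S -> bh | UaN | hNS; N -> h | aa | bh | hU | hh | UaN | hNS; U -> h | aa | bh | UaN | hNS

Unit productions: N->U, U->S.
Unit pairs (A ⇒* B via units): (N,S), (N,U), (U,S).
S: inherits non-unit rules of {S} → UaN | bh | hNS.
N: inherits non-unit rules of {N, S, U} → UaN | aa | bh | h | hNS | hU | hh.
U: inherits non-unit rules of {S, U} → UaN | aa | bh | h | hNS.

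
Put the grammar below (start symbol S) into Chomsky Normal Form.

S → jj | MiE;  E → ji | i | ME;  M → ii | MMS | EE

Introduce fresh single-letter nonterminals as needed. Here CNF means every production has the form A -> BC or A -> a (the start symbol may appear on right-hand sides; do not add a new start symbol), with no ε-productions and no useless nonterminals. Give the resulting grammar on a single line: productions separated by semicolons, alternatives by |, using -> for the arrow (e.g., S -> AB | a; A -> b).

No ε-productions.
No unit productions to eliminate.
TERM: introduce B -> i, A -> j and substitute in every rule of length ≥2.
BIN: M -> MMS becomes M -> MC, C -> MS; S -> MBE becomes S -> MD, D -> BE.

S -> AA | MD; A -> j; B -> i; C -> MS; D -> BE; E -> i | AB | ME; M -> BB | EE | MC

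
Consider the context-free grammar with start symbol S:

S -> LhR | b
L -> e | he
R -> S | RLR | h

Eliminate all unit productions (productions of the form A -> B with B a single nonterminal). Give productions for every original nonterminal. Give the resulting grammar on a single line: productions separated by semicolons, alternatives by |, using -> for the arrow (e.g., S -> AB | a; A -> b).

Unit productions: R->S.
Unit pairs (A ⇒* B via units): (R,S).
S: inherits non-unit rules of {S} → LhR | b.
L: inherits non-unit rules of {L} → e | he.
R: inherits non-unit rules of {R, S} → LhR | RLR | b | h.

S -> b | LhR; L -> e | he; R -> b | h | LhR | RLR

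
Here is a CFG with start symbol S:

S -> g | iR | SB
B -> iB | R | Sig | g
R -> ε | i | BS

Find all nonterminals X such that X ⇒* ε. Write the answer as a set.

{B, R}

Directly nullable (have an ε-rule): {R}.
B is nullable via B -> R (every symbol on the right is already known nullable).
Not nullable: S — each has a terminal in every rule's right-hand side or depends on a non-nullable symbol.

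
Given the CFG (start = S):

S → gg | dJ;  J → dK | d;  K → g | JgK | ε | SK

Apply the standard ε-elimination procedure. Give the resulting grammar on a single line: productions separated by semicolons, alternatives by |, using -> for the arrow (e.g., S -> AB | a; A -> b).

Nullable set: {K}.
J -> dK: K nullable, giving d | dK.
Drop K -> ε.
K -> JgK: K nullable, giving Jg | JgK.
K -> SK: K nullable, giving S | SK.
Unchanged (no nullable symbols): S -> dJ; S -> gg; J -> d; K -> g.

S -> dJ | gg; J -> d | dK; K -> S | g | Jg | SK | JgK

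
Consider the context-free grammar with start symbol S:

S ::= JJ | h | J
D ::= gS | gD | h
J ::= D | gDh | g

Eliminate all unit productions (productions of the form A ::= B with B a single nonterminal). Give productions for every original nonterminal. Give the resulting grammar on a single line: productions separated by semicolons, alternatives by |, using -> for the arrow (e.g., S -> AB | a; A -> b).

Unit productions: J->D, S->J.
Unit pairs (A ⇒* B via units): (J,D), (S,D), (S,J).
S: inherits non-unit rules of {D, J, S} → JJ | g | gD | gDh | gS | h.
D: inherits non-unit rules of {D} → gD | gS | h.
J: inherits non-unit rules of {D, J} → g | gD | gDh | gS | h.

S -> g | h | JJ | gD | gS | gDh; D -> h | gD | gS; J -> g | h | gD | gS | gDh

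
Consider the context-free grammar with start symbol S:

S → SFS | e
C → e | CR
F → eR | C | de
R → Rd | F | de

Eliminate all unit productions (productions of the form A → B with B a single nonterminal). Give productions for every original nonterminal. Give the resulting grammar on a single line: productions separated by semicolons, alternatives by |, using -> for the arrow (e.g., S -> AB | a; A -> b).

S -> e | SFS; C -> e | CR; F -> e | CR | de | eR; R -> e | CR | Rd | de | eR

Unit productions: F->C, R->F.
Unit pairs (A ⇒* B via units): (F,C), (R,C), (R,F).
S: inherits non-unit rules of {S} → SFS | e.
C: inherits non-unit rules of {C} → CR | e.
F: inherits non-unit rules of {C, F} → CR | de | e | eR.
R: inherits non-unit rules of {C, F, R} → CR | Rd | de | e | eR.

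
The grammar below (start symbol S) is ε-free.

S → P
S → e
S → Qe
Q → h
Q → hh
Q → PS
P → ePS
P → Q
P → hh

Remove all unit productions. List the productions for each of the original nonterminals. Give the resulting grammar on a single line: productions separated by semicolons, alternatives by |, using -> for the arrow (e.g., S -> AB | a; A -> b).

Unit productions: P->Q, S->P.
Unit pairs (A ⇒* B via units): (P,Q), (S,P), (S,Q).
S: inherits non-unit rules of {P, Q, S} → PS | Qe | e | ePS | h | hh.
P: inherits non-unit rules of {P, Q} → PS | ePS | h | hh.
Q: inherits non-unit rules of {Q} → PS | h | hh.

S -> e | h | PS | Qe | hh | ePS; P -> h | PS | hh | ePS; Q -> h | PS | hh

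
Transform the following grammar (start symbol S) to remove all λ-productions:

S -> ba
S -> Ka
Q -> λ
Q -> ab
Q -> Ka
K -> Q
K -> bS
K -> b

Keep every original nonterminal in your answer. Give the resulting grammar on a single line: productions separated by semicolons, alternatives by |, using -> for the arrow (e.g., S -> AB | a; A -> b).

Nullable set: {K, Q}.
S -> Ka: K nullable, giving Ka | a.
K -> Q: Q nullable, giving Q.
Drop Q -> λ.
Q -> Ka: K nullable, giving Ka | a.
Unchanged (no nullable symbols): S -> ba; K -> b; K -> bS; Q -> ab.

S -> a | Ka | ba; K -> Q | b | bS; Q -> a | Ka | ab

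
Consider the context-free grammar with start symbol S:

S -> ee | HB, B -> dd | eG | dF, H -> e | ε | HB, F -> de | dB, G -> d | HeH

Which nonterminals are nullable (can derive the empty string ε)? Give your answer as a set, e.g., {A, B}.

{H}

Directly nullable (have an ε-rule): {H}.
Not nullable: B, F, G, S — each has a terminal in every rule's right-hand side or depends on a non-nullable symbol.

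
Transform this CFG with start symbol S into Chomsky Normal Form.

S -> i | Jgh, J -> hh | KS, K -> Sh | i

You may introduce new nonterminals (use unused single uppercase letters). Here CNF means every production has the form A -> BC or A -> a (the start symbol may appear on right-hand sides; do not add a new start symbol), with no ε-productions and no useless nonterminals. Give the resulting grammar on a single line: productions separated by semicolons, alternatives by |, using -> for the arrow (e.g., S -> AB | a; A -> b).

S -> i | JC; A -> h; B -> g; C -> BA; J -> AA | KS; K -> i | SA

No ε-productions.
No unit productions to eliminate.
TERM: introduce B -> g, A -> h and substitute in every rule of length ≥2.
BIN: S -> JBA becomes S -> JC, C -> BA.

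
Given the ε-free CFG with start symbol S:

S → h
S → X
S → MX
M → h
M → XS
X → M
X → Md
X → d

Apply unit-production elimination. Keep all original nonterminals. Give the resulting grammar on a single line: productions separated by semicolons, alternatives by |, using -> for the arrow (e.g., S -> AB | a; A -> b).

Unit productions: S->X, X->M.
Unit pairs (A ⇒* B via units): (S,M), (S,X), (X,M).
S: inherits non-unit rules of {M, S, X} → MX | Md | XS | d | h.
M: inherits non-unit rules of {M} → XS | h.
X: inherits non-unit rules of {M, X} → Md | XS | d | h.

S -> d | h | MX | Md | XS; M -> h | XS; X -> d | h | Md | XS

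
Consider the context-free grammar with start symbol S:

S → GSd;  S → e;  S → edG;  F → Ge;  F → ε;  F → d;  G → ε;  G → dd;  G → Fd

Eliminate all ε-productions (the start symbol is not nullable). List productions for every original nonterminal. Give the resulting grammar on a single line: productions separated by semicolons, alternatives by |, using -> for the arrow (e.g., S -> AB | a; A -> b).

Nullable set: {F, G}.
S -> GSd: G nullable, giving GSd | Sd.
S -> edG: G nullable, giving ed | edG.
Drop F -> ε.
F -> Ge: G nullable, giving Ge | e.
Drop G -> ε.
G -> Fd: F nullable, giving Fd | d.
Unchanged (no nullable symbols): S -> e; F -> d; G -> dd.

S -> e | Sd | ed | GSd | edG; F -> d | e | Ge; G -> d | Fd | dd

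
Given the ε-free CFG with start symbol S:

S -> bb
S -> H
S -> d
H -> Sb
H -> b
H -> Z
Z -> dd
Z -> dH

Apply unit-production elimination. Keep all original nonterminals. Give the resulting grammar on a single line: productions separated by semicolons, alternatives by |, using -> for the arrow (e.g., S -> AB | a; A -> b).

S -> b | d | Sb | bb | dH | dd; H -> b | Sb | dH | dd; Z -> dH | dd

Unit productions: H->Z, S->H.
Unit pairs (A ⇒* B via units): (H,Z), (S,H), (S,Z).
S: inherits non-unit rules of {H, S, Z} → Sb | b | bb | d | dH | dd.
H: inherits non-unit rules of {H, Z} → Sb | b | dH | dd.
Z: inherits non-unit rules of {Z} → dH | dd.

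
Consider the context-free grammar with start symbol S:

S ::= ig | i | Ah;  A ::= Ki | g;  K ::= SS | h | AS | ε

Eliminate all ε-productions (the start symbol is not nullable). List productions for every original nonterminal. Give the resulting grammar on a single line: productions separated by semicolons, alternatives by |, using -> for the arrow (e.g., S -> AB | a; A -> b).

S -> i | Ah | ig; A -> g | i | Ki; K -> h | AS | SS

Nullable set: {K}.
A -> Ki: K nullable, giving Ki | i.
Drop K -> ε.
Unchanged (no nullable symbols): S -> Ah; S -> i; S -> ig; A -> g; K -> AS; K -> SS; K -> h.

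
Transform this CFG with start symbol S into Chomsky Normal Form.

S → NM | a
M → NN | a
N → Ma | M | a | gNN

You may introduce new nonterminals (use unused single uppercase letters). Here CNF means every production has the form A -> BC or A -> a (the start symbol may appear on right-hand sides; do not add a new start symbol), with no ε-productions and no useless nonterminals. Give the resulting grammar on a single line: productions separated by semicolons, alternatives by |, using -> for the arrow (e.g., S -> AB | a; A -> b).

No ε-productions.
After unit-elimination: S -> a | NM; M -> a | NN; N -> a | Ma | NN | gNN.
TERM: introduce A -> a, B -> g and substitute in every rule of length ≥2.
BIN: N -> BNN becomes N -> BC, C -> NN.

S -> a | NM; A -> a; B -> g; C -> NN; M -> a | NN; N -> a | BC | MA | NN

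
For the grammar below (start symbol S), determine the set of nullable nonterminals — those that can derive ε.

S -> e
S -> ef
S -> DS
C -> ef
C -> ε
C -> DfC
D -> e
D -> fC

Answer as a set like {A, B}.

{C}

Directly nullable (have an ε-rule): {C}.
Not nullable: D, S — each has a terminal in every rule's right-hand side or depends on a non-nullable symbol.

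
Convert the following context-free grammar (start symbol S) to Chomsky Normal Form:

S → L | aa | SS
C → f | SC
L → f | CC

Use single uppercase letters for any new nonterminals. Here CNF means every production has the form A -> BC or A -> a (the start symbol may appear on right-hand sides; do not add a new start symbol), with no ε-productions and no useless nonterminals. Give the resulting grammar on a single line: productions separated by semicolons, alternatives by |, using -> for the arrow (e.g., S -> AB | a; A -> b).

No ε-productions.
After unit-elimination: S -> f | CC | SS | aa; C -> f | SC; L -> f | CC.
TERM: introduce A -> a and substitute in every rule of length ≥2.
Drop unreachable/unproductive: L.

S -> f | AA | CC | SS; A -> a; C -> f | SC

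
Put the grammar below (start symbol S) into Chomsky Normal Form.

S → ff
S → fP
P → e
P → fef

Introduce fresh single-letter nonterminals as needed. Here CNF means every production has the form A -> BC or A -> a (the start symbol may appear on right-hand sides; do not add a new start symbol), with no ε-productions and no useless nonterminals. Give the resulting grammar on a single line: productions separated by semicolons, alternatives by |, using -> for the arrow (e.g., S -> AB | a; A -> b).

No ε-productions.
No unit productions to eliminate.
TERM: introduce B -> e, A -> f and substitute in every rule of length ≥2.
BIN: P -> ABA becomes P -> AC, C -> BA.

S -> AA | AP; A -> f; B -> e; C -> BA; P -> e | AC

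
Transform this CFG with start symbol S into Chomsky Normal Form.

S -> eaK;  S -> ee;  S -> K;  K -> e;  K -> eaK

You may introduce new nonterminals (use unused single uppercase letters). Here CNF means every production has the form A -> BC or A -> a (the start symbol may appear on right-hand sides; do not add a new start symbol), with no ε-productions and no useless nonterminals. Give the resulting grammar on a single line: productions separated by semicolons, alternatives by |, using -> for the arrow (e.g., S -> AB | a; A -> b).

No ε-productions.
After unit-elimination: S -> e | ee | eaK; K -> e | eaK.
TERM: introduce B -> a, A -> e and substitute in every rule of length ≥2.
BIN: K -> ABK becomes K -> AC, C -> BK; S -> ABK becomes S -> AD, D -> BK.

S -> e | AA | AD; A -> e; B -> a; C -> BK; D -> BK; K -> e | AC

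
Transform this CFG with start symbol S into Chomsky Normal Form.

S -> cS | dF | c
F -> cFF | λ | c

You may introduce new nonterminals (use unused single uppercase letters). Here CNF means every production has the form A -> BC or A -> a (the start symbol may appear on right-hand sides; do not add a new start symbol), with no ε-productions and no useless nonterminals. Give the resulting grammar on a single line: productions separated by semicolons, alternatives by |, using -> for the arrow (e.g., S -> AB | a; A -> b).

Nullable: {F}; after ε-elimination: S -> c | d | cS | dF; F -> c | cF | cFF.
No unit productions to eliminate.
TERM: introduce A -> c, B -> d and substitute in every rule of length ≥2.
BIN: F -> AFF becomes F -> AC, C -> FF.

S -> c | d | AS | BF; A -> c; B -> d; C -> FF; F -> c | AC | AF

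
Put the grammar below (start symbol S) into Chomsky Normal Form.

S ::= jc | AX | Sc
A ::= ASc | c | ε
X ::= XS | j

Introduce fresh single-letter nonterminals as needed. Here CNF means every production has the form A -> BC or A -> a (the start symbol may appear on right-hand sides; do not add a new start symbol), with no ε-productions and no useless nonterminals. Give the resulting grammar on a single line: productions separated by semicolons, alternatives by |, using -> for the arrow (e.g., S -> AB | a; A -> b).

S -> j | AX | CB | SB | XS; A -> c | AD | SB; B -> c; C -> j; D -> SB; X -> j | XS

Nullable: {A}; after ε-elimination: S -> X | AX | Sc | jc; A -> c | Sc | ASc; X -> j | XS.
After unit-elimination: S -> j | AX | Sc | XS | jc; A -> c | Sc | ASc; X -> j | XS.
TERM: introduce B -> c, C -> j and substitute in every rule of length ≥2.
BIN: A -> ASB becomes A -> AD, D -> SB.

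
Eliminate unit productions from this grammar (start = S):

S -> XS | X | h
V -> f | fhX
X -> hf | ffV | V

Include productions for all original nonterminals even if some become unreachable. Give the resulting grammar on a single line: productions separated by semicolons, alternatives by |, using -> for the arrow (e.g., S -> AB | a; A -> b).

S -> f | h | XS | hf | ffV | fhX; V -> f | fhX; X -> f | hf | ffV | fhX

Unit productions: S->X, X->V.
Unit pairs (A ⇒* B via units): (S,V), (S,X), (X,V).
S: inherits non-unit rules of {S, V, X} → XS | f | ffV | fhX | h | hf.
V: inherits non-unit rules of {V} → f | fhX.
X: inherits non-unit rules of {V, X} → f | ffV | fhX | hf.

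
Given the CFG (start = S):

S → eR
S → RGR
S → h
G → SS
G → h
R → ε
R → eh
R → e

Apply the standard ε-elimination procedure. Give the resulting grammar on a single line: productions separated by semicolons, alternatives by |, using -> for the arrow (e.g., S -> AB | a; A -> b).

S -> G | e | h | GR | RG | eR | RGR; G -> h | SS; R -> e | eh

Nullable set: {R}.
S -> RGR: R, R nullable, giving G | GR | RG | RGR.
S -> eR: R nullable, giving e | eR.
Drop R -> ε.
Unchanged (no nullable symbols): S -> h; G -> SS; G -> h; R -> e; R -> eh.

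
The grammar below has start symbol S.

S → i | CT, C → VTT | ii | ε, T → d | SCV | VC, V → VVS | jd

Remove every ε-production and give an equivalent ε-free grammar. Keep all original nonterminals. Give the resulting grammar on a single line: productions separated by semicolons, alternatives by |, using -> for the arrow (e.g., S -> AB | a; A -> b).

Nullable set: {C}.
S -> CT: C nullable, giving CT | T.
Drop C -> ε.
T -> SCV: C nullable, giving SCV | SV.
T -> VC: C nullable, giving V | VC.
Unchanged (no nullable symbols): S -> i; C -> VTT; C -> ii; T -> d; V -> VVS; V -> jd.

S -> T | i | CT; C -> ii | VTT; T -> V | d | SV | VC | SCV; V -> jd | VVS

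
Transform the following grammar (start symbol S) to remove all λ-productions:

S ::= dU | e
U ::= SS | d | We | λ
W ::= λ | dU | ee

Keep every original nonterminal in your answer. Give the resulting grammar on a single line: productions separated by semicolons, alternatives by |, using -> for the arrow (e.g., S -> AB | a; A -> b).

S -> d | e | dU; U -> d | e | SS | We; W -> d | dU | ee

Nullable set: {U, W}.
S -> dU: U nullable, giving d | dU.
Drop U -> λ.
U -> We: W nullable, giving We | e.
Drop W -> λ.
W -> dU: U nullable, giving d | dU.
Unchanged (no nullable symbols): S -> e; U -> SS; U -> d; W -> ee.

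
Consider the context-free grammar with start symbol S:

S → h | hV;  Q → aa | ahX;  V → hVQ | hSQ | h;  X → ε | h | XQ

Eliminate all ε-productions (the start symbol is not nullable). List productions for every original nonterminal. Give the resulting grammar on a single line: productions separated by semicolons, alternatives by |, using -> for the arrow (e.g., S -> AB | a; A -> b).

Nullable set: {X}.
Q -> ahX: X nullable, giving ah | ahX.
Drop X -> ε.
X -> XQ: X nullable, giving Q | XQ.
Unchanged (no nullable symbols): S -> h; S -> hV; Q -> aa; V -> h; V -> hSQ; V -> hVQ; X -> h.

S -> h | hV; Q -> aa | ah | ahX; V -> h | hSQ | hVQ; X -> Q | h | XQ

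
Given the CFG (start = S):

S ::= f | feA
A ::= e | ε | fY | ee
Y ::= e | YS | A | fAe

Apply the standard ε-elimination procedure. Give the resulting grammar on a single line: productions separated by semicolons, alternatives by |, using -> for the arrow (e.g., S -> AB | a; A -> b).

S -> f | fe | feA; A -> e | f | ee | fY; Y -> A | S | e | YS | fe | fAe

Nullable set: {A, Y}.
S -> feA: A nullable, giving fe | feA.
Drop A -> ε.
A -> fY: Y nullable, giving f | fY.
Y -> A: A nullable, giving A.
Y -> YS: Y nullable, giving S | YS.
Y -> fAe: A nullable, giving fAe | fe.
Unchanged (no nullable symbols): S -> f; A -> e; A -> ee; Y -> e.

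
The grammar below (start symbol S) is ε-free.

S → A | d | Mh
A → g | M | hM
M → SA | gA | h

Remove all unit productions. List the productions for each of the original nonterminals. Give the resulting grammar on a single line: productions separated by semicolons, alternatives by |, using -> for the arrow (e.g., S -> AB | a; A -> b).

S -> d | g | h | Mh | SA | gA | hM; A -> g | h | SA | gA | hM; M -> h | SA | gA

Unit productions: A->M, S->A.
Unit pairs (A ⇒* B via units): (A,M), (S,A), (S,M).
S: inherits non-unit rules of {A, M, S} → Mh | SA | d | g | gA | h | hM.
A: inherits non-unit rules of {A, M} → SA | g | gA | h | hM.
M: inherits non-unit rules of {M} → SA | gA | h.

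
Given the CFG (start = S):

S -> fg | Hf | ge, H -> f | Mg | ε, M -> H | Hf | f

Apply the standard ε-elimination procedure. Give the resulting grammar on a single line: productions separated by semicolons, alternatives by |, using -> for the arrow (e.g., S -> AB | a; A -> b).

S -> f | Hf | fg | ge; H -> f | g | Mg; M -> H | f | Hf

Nullable set: {H, M}.
S -> Hf: H nullable, giving Hf | f.
Drop H -> ε.
H -> Mg: M nullable, giving Mg | g.
M -> H: H nullable, giving H.
M -> Hf: H nullable, giving Hf | f.
Unchanged (no nullable symbols): S -> fg; S -> ge; H -> f; M -> f.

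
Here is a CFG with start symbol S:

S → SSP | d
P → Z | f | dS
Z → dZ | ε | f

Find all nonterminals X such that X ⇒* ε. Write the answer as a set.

{P, Z}

Directly nullable (have an ε-rule): {Z}.
P is nullable via P -> Z (every symbol on the right is already known nullable).
Not nullable: S — each has a terminal in every rule's right-hand side or depends on a non-nullable symbol.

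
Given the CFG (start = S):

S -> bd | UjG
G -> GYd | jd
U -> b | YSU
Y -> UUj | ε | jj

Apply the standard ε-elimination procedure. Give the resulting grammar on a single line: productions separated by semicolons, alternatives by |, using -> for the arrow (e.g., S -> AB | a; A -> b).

Nullable set: {Y}.
G -> GYd: Y nullable, giving GYd | Gd.
U -> YSU: Y nullable, giving SU | YSU.
Drop Y -> ε.
Unchanged (no nullable symbols): S -> UjG; S -> bd; G -> jd; U -> b; Y -> UUj; Y -> jj.

S -> bd | UjG; G -> Gd | jd | GYd; U -> b | SU | YSU; Y -> jj | UUj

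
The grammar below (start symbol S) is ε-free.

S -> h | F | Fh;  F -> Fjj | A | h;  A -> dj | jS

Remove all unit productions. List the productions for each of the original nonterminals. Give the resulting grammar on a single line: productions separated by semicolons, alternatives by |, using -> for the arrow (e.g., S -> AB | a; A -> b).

S -> h | Fh | dj | jS | Fjj; A -> dj | jS; F -> h | dj | jS | Fjj

Unit productions: F->A, S->F.
Unit pairs (A ⇒* B via units): (F,A), (S,A), (S,F).
S: inherits non-unit rules of {A, F, S} → Fh | Fjj | dj | h | jS.
A: inherits non-unit rules of {A} → dj | jS.
F: inherits non-unit rules of {A, F} → Fjj | dj | h | jS.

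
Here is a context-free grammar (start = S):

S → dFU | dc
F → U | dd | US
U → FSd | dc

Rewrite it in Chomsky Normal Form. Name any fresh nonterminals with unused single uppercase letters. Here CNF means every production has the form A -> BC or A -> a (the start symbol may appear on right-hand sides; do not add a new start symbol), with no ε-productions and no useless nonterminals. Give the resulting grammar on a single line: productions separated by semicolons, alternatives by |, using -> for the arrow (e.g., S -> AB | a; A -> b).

No ε-productions.
After unit-elimination: S -> dc | dFU; F -> US | dc | dd | FSd; U -> dc | FSd.
TERM: introduce B -> c, A -> d and substitute in every rule of length ≥2.
BIN: F -> FSA becomes F -> FC, C -> SA; S -> AFU becomes S -> AD, D -> FU; U -> FSA becomes U -> FE, E -> SA.

S -> AB | AD; A -> d; B -> c; C -> SA; D -> FU; E -> SA; F -> AA | AB | FC | US; U -> AB | FE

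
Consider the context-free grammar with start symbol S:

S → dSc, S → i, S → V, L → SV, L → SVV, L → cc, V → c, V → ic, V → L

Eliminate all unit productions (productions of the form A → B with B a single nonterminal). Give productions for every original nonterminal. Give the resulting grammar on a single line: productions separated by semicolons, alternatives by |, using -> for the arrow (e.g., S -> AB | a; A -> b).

Unit productions: S->V, V->L.
Unit pairs (A ⇒* B via units): (S,L), (S,V), (V,L).
S: inherits non-unit rules of {L, S, V} → SV | SVV | c | cc | dSc | i | ic.
L: inherits non-unit rules of {L} → SV | SVV | cc.
V: inherits non-unit rules of {L, V} → SV | SVV | c | cc | ic.

S -> c | i | SV | cc | ic | SVV | dSc; L -> SV | cc | SVV; V -> c | SV | cc | ic | SVV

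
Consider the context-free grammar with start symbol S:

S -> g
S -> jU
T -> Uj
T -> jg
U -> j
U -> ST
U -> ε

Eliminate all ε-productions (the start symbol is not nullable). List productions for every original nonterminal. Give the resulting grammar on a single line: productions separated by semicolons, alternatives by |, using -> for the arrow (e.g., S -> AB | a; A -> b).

S -> g | j | jU; T -> j | Uj | jg; U -> j | ST

Nullable set: {U}.
S -> jU: U nullable, giving j | jU.
T -> Uj: U nullable, giving Uj | j.
Drop U -> ε.
Unchanged (no nullable symbols): S -> g; T -> jg; U -> ST; U -> j.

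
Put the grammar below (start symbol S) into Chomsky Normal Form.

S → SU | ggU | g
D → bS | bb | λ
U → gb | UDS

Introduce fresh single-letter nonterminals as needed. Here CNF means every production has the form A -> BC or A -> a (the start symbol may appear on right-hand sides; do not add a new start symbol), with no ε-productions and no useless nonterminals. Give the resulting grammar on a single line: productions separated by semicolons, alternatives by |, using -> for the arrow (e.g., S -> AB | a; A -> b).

S -> g | BC | SU; A -> b; B -> g; C -> BU; D -> AA | AS; E -> DS; U -> BA | UE | US

Nullable: {D}; after ε-elimination: S -> g | SU | ggU; D -> bS | bb; U -> US | gb | UDS.
No unit productions to eliminate.
TERM: introduce A -> b, B -> g and substitute in every rule of length ≥2.
BIN: S -> BBU becomes S -> BC, C -> BU; U -> UDS becomes U -> UE, E -> DS.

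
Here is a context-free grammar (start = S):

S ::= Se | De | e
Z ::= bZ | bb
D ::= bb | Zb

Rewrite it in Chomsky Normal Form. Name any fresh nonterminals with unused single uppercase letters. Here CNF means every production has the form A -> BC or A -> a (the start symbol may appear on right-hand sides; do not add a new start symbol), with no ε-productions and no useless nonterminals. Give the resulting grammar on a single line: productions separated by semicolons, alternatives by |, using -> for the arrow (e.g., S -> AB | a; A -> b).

S -> e | DB | SB; A -> b; B -> e; D -> AA | ZA; Z -> AA | AZ

No ε-productions.
No unit productions to eliminate.
TERM: introduce A -> b, B -> e and substitute in every rule of length ≥2.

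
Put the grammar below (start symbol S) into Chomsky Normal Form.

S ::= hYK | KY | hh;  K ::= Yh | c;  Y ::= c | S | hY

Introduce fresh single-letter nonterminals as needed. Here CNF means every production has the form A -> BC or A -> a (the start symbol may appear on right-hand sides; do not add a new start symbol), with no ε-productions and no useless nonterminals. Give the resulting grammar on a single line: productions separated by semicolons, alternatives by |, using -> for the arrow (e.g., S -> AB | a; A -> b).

No ε-productions.
After unit-elimination: S -> KY | hh | hYK; K -> c | Yh; Y -> c | KY | hY | hh | hYK.
TERM: introduce A -> h and substitute in every rule of length ≥2.
BIN: S -> AYK becomes S -> AB, B -> YK; Y -> AYK becomes Y -> AC, C -> YK.

S -> AA | AB | KY; A -> h; B -> YK; C -> YK; K -> c | YA; Y -> c | AA | AC | AY | KY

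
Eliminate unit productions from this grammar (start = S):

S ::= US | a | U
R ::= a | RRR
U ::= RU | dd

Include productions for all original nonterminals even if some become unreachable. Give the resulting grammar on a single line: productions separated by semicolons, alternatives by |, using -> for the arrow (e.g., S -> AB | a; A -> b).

Unit productions: S->U.
Unit pairs (A ⇒* B via units): (S,U).
S: inherits non-unit rules of {S, U} → RU | US | a | dd.
R: inherits non-unit rules of {R} → RRR | a.
U: inherits non-unit rules of {U} → RU | dd.

S -> a | RU | US | dd; R -> a | RRR; U -> RU | dd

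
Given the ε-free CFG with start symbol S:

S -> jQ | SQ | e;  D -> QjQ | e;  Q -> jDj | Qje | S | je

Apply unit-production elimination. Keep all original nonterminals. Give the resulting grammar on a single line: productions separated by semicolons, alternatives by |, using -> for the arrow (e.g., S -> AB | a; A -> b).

S -> e | SQ | jQ; D -> e | QjQ; Q -> e | SQ | jQ | je | Qje | jDj

Unit productions: Q->S.
Unit pairs (A ⇒* B via units): (Q,S).
S: inherits non-unit rules of {S} → SQ | e | jQ.
D: inherits non-unit rules of {D} → QjQ | e.
Q: inherits non-unit rules of {Q, S} → Qje | SQ | e | jDj | jQ | je.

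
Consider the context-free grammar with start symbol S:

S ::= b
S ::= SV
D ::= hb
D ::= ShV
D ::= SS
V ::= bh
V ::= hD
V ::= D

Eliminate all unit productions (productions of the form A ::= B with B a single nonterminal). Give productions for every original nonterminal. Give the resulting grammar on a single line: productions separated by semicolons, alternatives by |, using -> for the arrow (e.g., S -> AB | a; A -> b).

S -> b | SV; D -> SS | hb | ShV; V -> SS | bh | hD | hb | ShV

Unit productions: V->D.
Unit pairs (A ⇒* B via units): (V,D).
S: inherits non-unit rules of {S} → SV | b.
D: inherits non-unit rules of {D} → SS | ShV | hb.
V: inherits non-unit rules of {D, V} → SS | ShV | bh | hD | hb.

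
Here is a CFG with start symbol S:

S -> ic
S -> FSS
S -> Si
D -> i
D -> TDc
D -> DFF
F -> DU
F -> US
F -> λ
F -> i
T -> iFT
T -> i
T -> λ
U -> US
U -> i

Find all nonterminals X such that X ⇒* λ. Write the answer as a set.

Directly nullable (have an ε-rule): {F, T}.
Not nullable: D, S, U — each has a terminal in every rule's right-hand side or depends on a non-nullable symbol.

{F, T}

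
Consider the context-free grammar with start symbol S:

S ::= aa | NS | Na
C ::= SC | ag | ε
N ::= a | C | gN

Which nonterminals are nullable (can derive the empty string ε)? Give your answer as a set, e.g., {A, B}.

{C, N}

Directly nullable (have an ε-rule): {C}.
N is nullable via N -> C (every symbol on the right is already known nullable).
Not nullable: S — each has a terminal in every rule's right-hand side or depends on a non-nullable symbol.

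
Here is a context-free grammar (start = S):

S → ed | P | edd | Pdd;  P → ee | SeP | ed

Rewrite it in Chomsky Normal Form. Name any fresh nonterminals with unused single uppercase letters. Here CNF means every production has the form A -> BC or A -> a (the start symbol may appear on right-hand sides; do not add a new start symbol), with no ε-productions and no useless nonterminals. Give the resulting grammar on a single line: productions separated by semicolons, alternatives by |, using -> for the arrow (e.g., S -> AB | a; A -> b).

No ε-productions.
After unit-elimination: S -> ed | ee | Pdd | SeP | edd; P -> ed | ee | SeP.
TERM: introduce B -> d, A -> e and substitute in every rule of length ≥2.
BIN: P -> SAP becomes P -> SC, C -> AP; S -> ABB becomes S -> AD, D -> BB; S -> PBB becomes S -> PE, E -> BB; S -> SAP becomes S -> SF, F -> AP.

S -> AA | AB | AD | PE | SF; A -> e; B -> d; C -> AP; D -> BB; E -> BB; F -> AP; P -> AA | AB | SC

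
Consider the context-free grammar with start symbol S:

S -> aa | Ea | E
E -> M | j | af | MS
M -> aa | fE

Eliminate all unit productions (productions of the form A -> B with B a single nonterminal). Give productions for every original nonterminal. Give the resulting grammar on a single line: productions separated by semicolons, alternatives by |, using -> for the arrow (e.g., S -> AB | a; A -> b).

Unit productions: E->M, S->E.
Unit pairs (A ⇒* B via units): (E,M), (S,E), (S,M).
S: inherits non-unit rules of {E, M, S} → Ea | MS | aa | af | fE | j.
E: inherits non-unit rules of {E, M} → MS | aa | af | fE | j.
M: inherits non-unit rules of {M} → aa | fE.

S -> j | Ea | MS | aa | af | fE; E -> j | MS | aa | af | fE; M -> aa | fE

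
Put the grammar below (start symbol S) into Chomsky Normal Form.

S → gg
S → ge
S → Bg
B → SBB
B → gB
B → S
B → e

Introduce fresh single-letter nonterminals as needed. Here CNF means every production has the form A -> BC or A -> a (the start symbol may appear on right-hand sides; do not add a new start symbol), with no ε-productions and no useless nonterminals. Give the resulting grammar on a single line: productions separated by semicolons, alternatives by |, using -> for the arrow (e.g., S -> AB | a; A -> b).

No ε-productions.
After unit-elimination: S -> Bg | ge | gg; B -> e | Bg | gB | ge | gg | SBB.
TERM: introduce C -> e, A -> g and substitute in every rule of length ≥2.
BIN: B -> SBB becomes B -> SD, D -> BB.

S -> AA | AC | BA; A -> g; B -> e | AA | AB | AC | BA | SD; C -> e; D -> BB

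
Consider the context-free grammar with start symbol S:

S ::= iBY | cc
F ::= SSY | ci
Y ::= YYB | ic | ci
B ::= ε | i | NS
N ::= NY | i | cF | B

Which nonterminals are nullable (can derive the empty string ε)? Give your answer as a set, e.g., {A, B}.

{B, N}

Directly nullable (have an ε-rule): {B}.
N is nullable via N -> B (every symbol on the right is already known nullable).
Not nullable: F, S, Y — each has a terminal in every rule's right-hand side or depends on a non-nullable symbol.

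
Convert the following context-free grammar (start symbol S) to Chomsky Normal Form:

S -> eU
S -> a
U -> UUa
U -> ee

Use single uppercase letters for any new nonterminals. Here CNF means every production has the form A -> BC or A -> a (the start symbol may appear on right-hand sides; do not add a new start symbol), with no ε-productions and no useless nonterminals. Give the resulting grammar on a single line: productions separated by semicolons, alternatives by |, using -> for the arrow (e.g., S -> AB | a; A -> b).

S -> a | AU; A -> e; B -> a; C -> UB; U -> AA | UC

No ε-productions.
No unit productions to eliminate.
TERM: introduce B -> a, A -> e and substitute in every rule of length ≥2.
BIN: U -> UUB becomes U -> UC, C -> UB.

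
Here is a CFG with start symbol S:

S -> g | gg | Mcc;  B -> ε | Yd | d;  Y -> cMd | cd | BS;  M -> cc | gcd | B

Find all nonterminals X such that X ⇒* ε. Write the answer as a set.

{B, M}

Directly nullable (have an ε-rule): {B}.
M is nullable via M -> B (every symbol on the right is already known nullable).
Not nullable: S, Y — each has a terminal in every rule's right-hand side or depends on a non-nullable symbol.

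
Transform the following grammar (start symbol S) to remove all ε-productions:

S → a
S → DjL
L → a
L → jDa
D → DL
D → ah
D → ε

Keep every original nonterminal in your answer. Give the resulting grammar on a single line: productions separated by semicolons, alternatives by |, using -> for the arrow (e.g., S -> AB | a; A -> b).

Nullable set: {D}.
S -> DjL: D nullable, giving DjL | jL.
Drop D -> ε.
D -> DL: D nullable, giving DL | L.
L -> jDa: D nullable, giving jDa | ja.
Unchanged (no nullable symbols): S -> a; D -> ah; L -> a.

S -> a | jL | DjL; D -> L | DL | ah; L -> a | ja | jDa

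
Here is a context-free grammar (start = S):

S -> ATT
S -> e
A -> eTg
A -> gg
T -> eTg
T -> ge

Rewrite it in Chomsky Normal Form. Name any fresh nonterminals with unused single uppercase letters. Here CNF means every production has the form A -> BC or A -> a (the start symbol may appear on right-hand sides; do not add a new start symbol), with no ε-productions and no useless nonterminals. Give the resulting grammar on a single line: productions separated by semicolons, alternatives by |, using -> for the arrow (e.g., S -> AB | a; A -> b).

No ε-productions.
No unit productions to eliminate.
TERM: introduce B -> e, C -> g and substitute in every rule of length ≥2.
BIN: A -> BTC becomes A -> BD, D -> TC; S -> ATT becomes S -> AE, E -> TT; T -> BTC becomes T -> BF, F -> TC.

S -> e | AE; A -> BD | CC; B -> e; C -> g; D -> TC; E -> TT; F -> TC; T -> BF | CB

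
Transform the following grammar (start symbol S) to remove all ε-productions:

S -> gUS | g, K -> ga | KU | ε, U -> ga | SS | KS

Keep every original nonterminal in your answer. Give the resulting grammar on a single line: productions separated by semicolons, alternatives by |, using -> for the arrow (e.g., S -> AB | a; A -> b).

S -> g | gUS; K -> U | KU | ga; U -> S | KS | SS | ga

Nullable set: {K}.
Drop K -> ε.
K -> KU: K nullable, giving KU | U.
U -> KS: K nullable, giving KS | S.
Unchanged (no nullable symbols): S -> g; S -> gUS; K -> ga; U -> SS; U -> ga.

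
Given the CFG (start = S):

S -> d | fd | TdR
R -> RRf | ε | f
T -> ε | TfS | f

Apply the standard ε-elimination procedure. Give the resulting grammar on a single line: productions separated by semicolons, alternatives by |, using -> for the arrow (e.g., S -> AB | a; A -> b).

Nullable set: {R, T}.
S -> TdR: T, R nullable, giving Td | TdR | d | dR.
Drop R -> ε.
R -> RRf: R, R nullable, giving RRf | Rf | f.
Drop T -> ε.
T -> TfS: T nullable, giving TfS | fS.
Unchanged (no nullable symbols): S -> d; S -> fd; R -> f; T -> f.

S -> d | Td | dR | fd | TdR; R -> f | Rf | RRf; T -> f | fS | TfS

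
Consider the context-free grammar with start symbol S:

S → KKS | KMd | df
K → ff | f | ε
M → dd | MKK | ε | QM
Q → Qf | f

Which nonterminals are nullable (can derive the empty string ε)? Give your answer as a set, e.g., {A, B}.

Directly nullable (have an ε-rule): {K, M}.
Not nullable: Q, S — each has a terminal in every rule's right-hand side or depends on a non-nullable symbol.

{K, M}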